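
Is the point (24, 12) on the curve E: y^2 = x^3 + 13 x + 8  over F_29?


Check whether y^2 = x^3 + 13 x + 8 (mod 29) for (x, y) = (24, 12).
LHS: y^2 = 12^2 mod 29 = 28
RHS: x^3 + 13 x + 8 = 24^3 + 13*24 + 8 mod 29 = 21
LHS != RHS

No, not on the curve


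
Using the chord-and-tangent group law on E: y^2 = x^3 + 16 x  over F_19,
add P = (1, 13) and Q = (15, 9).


P != Q, so use the chord formula.
s = (y2 - y1) / (x2 - x1) = (15) / (14) mod 19 = 16
x3 = s^2 - x1 - x2 mod 19 = 16^2 - 1 - 15 = 12
y3 = s (x1 - x3) - y1 mod 19 = 16 * (1 - 12) - 13 = 1

P + Q = (12, 1)


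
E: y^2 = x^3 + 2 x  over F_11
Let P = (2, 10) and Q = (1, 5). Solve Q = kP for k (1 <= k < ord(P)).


Enumerate multiples of P until we hit Q = (1, 5):
  1P = (2, 10)
  2P = (1, 5)
Match found at i = 2.

k = 2


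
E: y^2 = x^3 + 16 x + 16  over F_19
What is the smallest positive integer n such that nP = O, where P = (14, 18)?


Compute successive multiples of P until we hit O:
  1P = (14, 18)
  2P = (14, 1)
  3P = O

ord(P) = 3


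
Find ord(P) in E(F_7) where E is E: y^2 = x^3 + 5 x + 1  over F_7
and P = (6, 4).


Compute successive multiples of P until we hit O:
  1P = (6, 4)
  2P = (3, 6)
  3P = (0, 6)
  4P = (5, 5)
  5P = (4, 1)
  6P = (1, 0)
  7P = (4, 6)
  8P = (5, 2)
  ... (continuing to 12P)
  12P = O

ord(P) = 12


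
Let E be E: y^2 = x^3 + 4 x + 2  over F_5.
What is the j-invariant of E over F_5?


Delta = -16(4 a^3 + 27 b^2) mod 5 = 1
-1728 * (4 a)^3 = -1728 * (4*4)^3 mod 5 = 2
j = 2 * 1^(-1) mod 5 = 2

j = 2 (mod 5)


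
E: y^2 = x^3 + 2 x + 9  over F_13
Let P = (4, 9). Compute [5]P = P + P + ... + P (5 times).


k = 5 = 101_2 (binary, LSB first: 101)
Double-and-add from P = (4, 9):
  bit 0 = 1: acc = O + (4, 9) = (4, 9)
  bit 1 = 0: acc unchanged = (4, 9)
  bit 2 = 1: acc = (4, 9) + (8, 2) = (0, 10)

5P = (0, 10)


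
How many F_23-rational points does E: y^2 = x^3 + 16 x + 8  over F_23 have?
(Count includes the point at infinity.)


For each x in F_23, count y with y^2 = x^3 + 16 x + 8 mod 23:
  x = 0: RHS = 8, y in [10, 13]  -> 2 point(s)
  x = 1: RHS = 2, y in [5, 18]  -> 2 point(s)
  x = 2: RHS = 2, y in [5, 18]  -> 2 point(s)
  x = 5: RHS = 6, y in [11, 12]  -> 2 point(s)
  x = 7: RHS = 3, y in [7, 16]  -> 2 point(s)
  x = 8: RHS = 4, y in [2, 21]  -> 2 point(s)
  x = 10: RHS = 18, y in [8, 15]  -> 2 point(s)
  x = 14: RHS = 9, y in [3, 20]  -> 2 point(s)
  x = 15: RHS = 12, y in [9, 14]  -> 2 point(s)
  x = 16: RHS = 13, y in [6, 17]  -> 2 point(s)
  x = 17: RHS = 18, y in [8, 15]  -> 2 point(s)
  x = 19: RHS = 18, y in [8, 15]  -> 2 point(s)
  x = 20: RHS = 2, y in [5, 18]  -> 2 point(s)
Affine points: 26. Add the point at infinity: total = 27.

#E(F_23) = 27


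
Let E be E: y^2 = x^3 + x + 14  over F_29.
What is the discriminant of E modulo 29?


4 a^3 + 27 b^2 = 4*1^3 + 27*14^2 = 4 + 5292 = 5296
Delta = -16 * (5296) = -84736
Delta mod 29 = 2

Delta = 2 (mod 29)


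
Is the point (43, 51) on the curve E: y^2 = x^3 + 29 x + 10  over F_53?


Check whether y^2 = x^3 + 29 x + 10 (mod 53) for (x, y) = (43, 51).
LHS: y^2 = 51^2 mod 53 = 4
RHS: x^3 + 29 x + 10 = 43^3 + 29*43 + 10 mod 53 = 45
LHS != RHS

No, not on the curve


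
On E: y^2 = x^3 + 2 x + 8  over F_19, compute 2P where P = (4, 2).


Doubling: s = (3 x1^2 + a) / (2 y1)
s = (3*4^2 + 2) / (2*2) mod 19 = 3
x3 = s^2 - 2 x1 mod 19 = 3^2 - 2*4 = 1
y3 = s (x1 - x3) - y1 mod 19 = 3 * (4 - 1) - 2 = 7

2P = (1, 7)


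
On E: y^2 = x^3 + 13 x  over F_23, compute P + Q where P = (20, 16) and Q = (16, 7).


P != Q, so use the chord formula.
s = (y2 - y1) / (x2 - x1) = (14) / (19) mod 23 = 8
x3 = s^2 - x1 - x2 mod 23 = 8^2 - 20 - 16 = 5
y3 = s (x1 - x3) - y1 mod 23 = 8 * (20 - 5) - 16 = 12

P + Q = (5, 12)


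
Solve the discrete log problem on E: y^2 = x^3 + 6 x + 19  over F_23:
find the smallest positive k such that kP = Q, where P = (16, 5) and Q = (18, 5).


Enumerate multiples of P until we hit Q = (18, 5):
  1P = (16, 5)
  2P = (22, 9)
  3P = (11, 6)
  4P = (8, 21)
  5P = (3, 15)
  6P = (5, 6)
  7P = (6, 15)
  8P = (2, 4)
  9P = (7, 17)
  10P = (12, 5)
  11P = (18, 18)
  12P = (14, 8)
  13P = (1, 7)
  14P = (19, 0)
  15P = (1, 16)
  16P = (14, 15)
  17P = (18, 5)
Match found at i = 17.

k = 17


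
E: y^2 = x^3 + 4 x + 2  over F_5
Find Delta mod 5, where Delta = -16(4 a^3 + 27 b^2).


4 a^3 + 27 b^2 = 4*4^3 + 27*2^2 = 256 + 108 = 364
Delta = -16 * (364) = -5824
Delta mod 5 = 1

Delta = 1 (mod 5)


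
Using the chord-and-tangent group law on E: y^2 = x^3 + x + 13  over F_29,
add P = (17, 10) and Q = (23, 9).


P != Q, so use the chord formula.
s = (y2 - y1) / (x2 - x1) = (28) / (6) mod 29 = 24
x3 = s^2 - x1 - x2 mod 29 = 24^2 - 17 - 23 = 14
y3 = s (x1 - x3) - y1 mod 29 = 24 * (17 - 14) - 10 = 4

P + Q = (14, 4)


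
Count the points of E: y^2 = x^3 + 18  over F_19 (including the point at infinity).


For each x in F_19, count y with y^2 = x^3 + 0 x + 18 mod 19:
  x = 1: RHS = 0, y in [0]  -> 1 point(s)
  x = 2: RHS = 7, y in [8, 11]  -> 2 point(s)
  x = 3: RHS = 7, y in [8, 11]  -> 2 point(s)
  x = 4: RHS = 6, y in [5, 14]  -> 2 point(s)
  x = 6: RHS = 6, y in [5, 14]  -> 2 point(s)
  x = 7: RHS = 0, y in [0]  -> 1 point(s)
  x = 8: RHS = 17, y in [6, 13]  -> 2 point(s)
  x = 9: RHS = 6, y in [5, 14]  -> 2 point(s)
  x = 10: RHS = 11, y in [7, 12]  -> 2 point(s)
  x = 11: RHS = 0, y in [0]  -> 1 point(s)
  x = 12: RHS = 17, y in [6, 13]  -> 2 point(s)
  x = 13: RHS = 11, y in [7, 12]  -> 2 point(s)
  x = 14: RHS = 7, y in [8, 11]  -> 2 point(s)
  x = 15: RHS = 11, y in [7, 12]  -> 2 point(s)
  x = 18: RHS = 17, y in [6, 13]  -> 2 point(s)
Affine points: 27. Add the point at infinity: total = 28.

#E(F_19) = 28


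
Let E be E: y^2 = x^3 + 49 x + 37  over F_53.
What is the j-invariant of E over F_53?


Delta = -16(4 a^3 + 27 b^2) mod 53 = 34
-1728 * (4 a)^3 = -1728 * (4*49)^3 mod 53 = 3
j = 3 * 34^(-1) mod 53 = 11

j = 11 (mod 53)


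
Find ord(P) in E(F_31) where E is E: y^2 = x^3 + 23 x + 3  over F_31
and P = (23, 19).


Compute successive multiples of P until we hit O:
  1P = (23, 19)
  2P = (30, 14)
  3P = (19, 18)
  4P = (22, 20)
  5P = (18, 7)
  6P = (28, 0)
  7P = (18, 24)
  8P = (22, 11)
  ... (continuing to 12P)
  12P = O

ord(P) = 12


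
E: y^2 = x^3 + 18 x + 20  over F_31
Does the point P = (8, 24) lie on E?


Check whether y^2 = x^3 + 18 x + 20 (mod 31) for (x, y) = (8, 24).
LHS: y^2 = 24^2 mod 31 = 18
RHS: x^3 + 18 x + 20 = 8^3 + 18*8 + 20 mod 31 = 25
LHS != RHS

No, not on the curve


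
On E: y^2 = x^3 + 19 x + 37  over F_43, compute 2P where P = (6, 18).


Doubling: s = (3 x1^2 + a) / (2 y1)
s = (3*6^2 + 19) / (2*18) mod 43 = 31
x3 = s^2 - 2 x1 mod 43 = 31^2 - 2*6 = 3
y3 = s (x1 - x3) - y1 mod 43 = 31 * (6 - 3) - 18 = 32

2P = (3, 32)


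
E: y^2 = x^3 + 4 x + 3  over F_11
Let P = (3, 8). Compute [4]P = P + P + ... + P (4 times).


k = 4 = 100_2 (binary, LSB first: 001)
Double-and-add from P = (3, 8):
  bit 0 = 0: acc unchanged = O
  bit 1 = 0: acc unchanged = O
  bit 2 = 1: acc = O + (0, 6) = (0, 6)

4P = (0, 6)


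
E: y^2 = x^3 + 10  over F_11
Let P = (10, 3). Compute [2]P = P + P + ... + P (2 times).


k = 2 = 10_2 (binary, LSB first: 01)
Double-and-add from P = (10, 3):
  bit 0 = 0: acc unchanged = O
  bit 1 = 1: acc = O + (5, 5) = (5, 5)

2P = (5, 5)


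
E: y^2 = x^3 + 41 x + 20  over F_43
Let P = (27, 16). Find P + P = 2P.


Doubling: s = (3 x1^2 + a) / (2 y1)
s = (3*27^2 + 41) / (2*16) mod 43 = 32
x3 = s^2 - 2 x1 mod 43 = 32^2 - 2*27 = 24
y3 = s (x1 - x3) - y1 mod 43 = 32 * (27 - 24) - 16 = 37

2P = (24, 37)


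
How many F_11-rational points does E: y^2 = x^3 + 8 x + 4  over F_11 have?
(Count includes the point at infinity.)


For each x in F_11, count y with y^2 = x^3 + 8 x + 4 mod 11:
  x = 0: RHS = 4, y in [2, 9]  -> 2 point(s)
  x = 3: RHS = 0, y in [0]  -> 1 point(s)
  x = 4: RHS = 1, y in [1, 10]  -> 2 point(s)
  x = 5: RHS = 4, y in [2, 9]  -> 2 point(s)
  x = 6: RHS = 4, y in [2, 9]  -> 2 point(s)
Affine points: 9. Add the point at infinity: total = 10.

#E(F_11) = 10


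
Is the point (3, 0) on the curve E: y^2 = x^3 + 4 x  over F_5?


Check whether y^2 = x^3 + 4 x + 0 (mod 5) for (x, y) = (3, 0).
LHS: y^2 = 0^2 mod 5 = 0
RHS: x^3 + 4 x + 0 = 3^3 + 4*3 + 0 mod 5 = 4
LHS != RHS

No, not on the curve


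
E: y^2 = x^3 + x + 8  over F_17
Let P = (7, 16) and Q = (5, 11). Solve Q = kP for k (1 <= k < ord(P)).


Enumerate multiples of P until we hit Q = (5, 11):
  1P = (7, 16)
  2P = (5, 6)
  3P = (13, 5)
  4P = (15, 10)
  5P = (3, 15)
  6P = (6, 14)
  7P = (8, 16)
  8P = (2, 1)
  9P = (0, 5)
  10P = (9, 10)
  11P = (10, 10)
  12P = (4, 12)
  13P = (4, 5)
  14P = (10, 7)
  15P = (9, 7)
  16P = (0, 12)
  17P = (2, 16)
  18P = (8, 1)
  19P = (6, 3)
  20P = (3, 2)
  21P = (15, 7)
  22P = (13, 12)
  23P = (5, 11)
Match found at i = 23.

k = 23


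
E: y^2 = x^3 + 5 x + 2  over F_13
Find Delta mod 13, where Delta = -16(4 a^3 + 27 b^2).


4 a^3 + 27 b^2 = 4*5^3 + 27*2^2 = 500 + 108 = 608
Delta = -16 * (608) = -9728
Delta mod 13 = 9

Delta = 9 (mod 13)


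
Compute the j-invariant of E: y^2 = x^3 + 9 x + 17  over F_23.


Delta = -16(4 a^3 + 27 b^2) mod 23 = 7
-1728 * (4 a)^3 = -1728 * (4*9)^3 mod 23 = 10
j = 10 * 7^(-1) mod 23 = 8

j = 8 (mod 23)


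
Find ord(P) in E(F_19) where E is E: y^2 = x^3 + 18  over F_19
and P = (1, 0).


Compute successive multiples of P until we hit O:
  1P = (1, 0)
  2P = O

ord(P) = 2


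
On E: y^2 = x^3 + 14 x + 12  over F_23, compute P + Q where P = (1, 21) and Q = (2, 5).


P != Q, so use the chord formula.
s = (y2 - y1) / (x2 - x1) = (7) / (1) mod 23 = 7
x3 = s^2 - x1 - x2 mod 23 = 7^2 - 1 - 2 = 0
y3 = s (x1 - x3) - y1 mod 23 = 7 * (1 - 0) - 21 = 9

P + Q = (0, 9)


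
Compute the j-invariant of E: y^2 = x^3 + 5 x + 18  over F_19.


Delta = -16(4 a^3 + 27 b^2) mod 19 = 4
-1728 * (4 a)^3 = -1728 * (4*5)^3 mod 19 = 1
j = 1 * 4^(-1) mod 19 = 5

j = 5 (mod 19)


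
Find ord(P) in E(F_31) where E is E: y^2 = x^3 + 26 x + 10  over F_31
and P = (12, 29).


Compute successive multiples of P until we hit O:
  1P = (12, 29)
  2P = (12, 2)
  3P = O

ord(P) = 3


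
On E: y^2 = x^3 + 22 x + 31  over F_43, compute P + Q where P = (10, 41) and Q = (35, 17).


P != Q, so use the chord formula.
s = (y2 - y1) / (x2 - x1) = (19) / (25) mod 43 = 30
x3 = s^2 - x1 - x2 mod 43 = 30^2 - 10 - 35 = 38
y3 = s (x1 - x3) - y1 mod 43 = 30 * (10 - 38) - 41 = 22

P + Q = (38, 22)


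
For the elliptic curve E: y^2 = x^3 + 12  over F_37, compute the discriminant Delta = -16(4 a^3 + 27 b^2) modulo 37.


4 a^3 + 27 b^2 = 4*0^3 + 27*12^2 = 0 + 3888 = 3888
Delta = -16 * (3888) = -62208
Delta mod 37 = 26

Delta = 26 (mod 37)


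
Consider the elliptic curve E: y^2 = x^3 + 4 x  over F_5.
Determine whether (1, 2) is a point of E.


Check whether y^2 = x^3 + 4 x + 0 (mod 5) for (x, y) = (1, 2).
LHS: y^2 = 2^2 mod 5 = 4
RHS: x^3 + 4 x + 0 = 1^3 + 4*1 + 0 mod 5 = 0
LHS != RHS

No, not on the curve


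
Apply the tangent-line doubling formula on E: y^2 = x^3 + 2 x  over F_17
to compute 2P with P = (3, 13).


Doubling: s = (3 x1^2 + a) / (2 y1)
s = (3*3^2 + 2) / (2*13) mod 17 = 7
x3 = s^2 - 2 x1 mod 17 = 7^2 - 2*3 = 9
y3 = s (x1 - x3) - y1 mod 17 = 7 * (3 - 9) - 13 = 13

2P = (9, 13)


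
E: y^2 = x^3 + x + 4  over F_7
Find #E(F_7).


For each x in F_7, count y with y^2 = x^3 + 1 x + 4 mod 7:
  x = 0: RHS = 4, y in [2, 5]  -> 2 point(s)
  x = 2: RHS = 0, y in [0]  -> 1 point(s)
  x = 4: RHS = 2, y in [3, 4]  -> 2 point(s)
  x = 5: RHS = 1, y in [1, 6]  -> 2 point(s)
  x = 6: RHS = 2, y in [3, 4]  -> 2 point(s)
Affine points: 9. Add the point at infinity: total = 10.

#E(F_7) = 10


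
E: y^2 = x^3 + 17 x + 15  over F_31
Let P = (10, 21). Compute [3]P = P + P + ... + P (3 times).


k = 3 = 11_2 (binary, LSB first: 11)
Double-and-add from P = (10, 21):
  bit 0 = 1: acc = O + (10, 21) = (10, 21)
  bit 1 = 1: acc = (10, 21) + (5, 16) = (17, 3)

3P = (17, 3)


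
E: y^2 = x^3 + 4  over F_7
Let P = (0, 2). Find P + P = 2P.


Doubling: s = (3 x1^2 + a) / (2 y1)
s = (3*0^2 + 0) / (2*2) mod 7 = 0
x3 = s^2 - 2 x1 mod 7 = 0^2 - 2*0 = 0
y3 = s (x1 - x3) - y1 mod 7 = 0 * (0 - 0) - 2 = 5

2P = (0, 5)


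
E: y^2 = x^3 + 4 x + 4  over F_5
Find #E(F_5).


For each x in F_5, count y with y^2 = x^3 + 4 x + 4 mod 5:
  x = 0: RHS = 4, y in [2, 3]  -> 2 point(s)
  x = 1: RHS = 4, y in [2, 3]  -> 2 point(s)
  x = 2: RHS = 0, y in [0]  -> 1 point(s)
  x = 4: RHS = 4, y in [2, 3]  -> 2 point(s)
Affine points: 7. Add the point at infinity: total = 8.

#E(F_5) = 8


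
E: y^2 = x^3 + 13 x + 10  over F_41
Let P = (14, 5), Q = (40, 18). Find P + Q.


P != Q, so use the chord formula.
s = (y2 - y1) / (x2 - x1) = (13) / (26) mod 41 = 21
x3 = s^2 - x1 - x2 mod 41 = 21^2 - 14 - 40 = 18
y3 = s (x1 - x3) - y1 mod 41 = 21 * (14 - 18) - 5 = 34

P + Q = (18, 34)


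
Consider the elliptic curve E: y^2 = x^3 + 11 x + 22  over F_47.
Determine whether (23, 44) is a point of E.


Check whether y^2 = x^3 + 11 x + 22 (mod 47) for (x, y) = (23, 44).
LHS: y^2 = 44^2 mod 47 = 9
RHS: x^3 + 11 x + 22 = 23^3 + 11*23 + 22 mod 47 = 34
LHS != RHS

No, not on the curve


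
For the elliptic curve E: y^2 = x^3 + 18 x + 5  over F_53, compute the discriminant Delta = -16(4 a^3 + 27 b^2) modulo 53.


4 a^3 + 27 b^2 = 4*18^3 + 27*5^2 = 23328 + 675 = 24003
Delta = -16 * (24003) = -384048
Delta mod 53 = 43

Delta = 43 (mod 53)


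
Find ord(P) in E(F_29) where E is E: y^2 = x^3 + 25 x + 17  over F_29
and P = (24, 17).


Compute successive multiples of P until we hit O:
  1P = (24, 17)
  2P = (4, 6)
  3P = (5, 21)
  4P = (28, 22)
  5P = (13, 4)
  6P = (20, 22)
  7P = (21, 1)
  8P = (6, 21)
  ... (continuing to 29P)
  29P = O

ord(P) = 29


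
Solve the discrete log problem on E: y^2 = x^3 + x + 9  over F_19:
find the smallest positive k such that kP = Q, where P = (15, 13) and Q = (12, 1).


Enumerate multiples of P until we hit Q = (12, 1):
  1P = (15, 13)
  2P = (0, 16)
  3P = (1, 7)
  4P = (9, 14)
  5P = (4, 1)
  6P = (7, 13)
  7P = (16, 6)
  8P = (18, 8)
  9P = (12, 1)
Match found at i = 9.

k = 9


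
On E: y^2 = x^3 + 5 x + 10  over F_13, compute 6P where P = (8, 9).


k = 6 = 110_2 (binary, LSB first: 011)
Double-and-add from P = (8, 9):
  bit 0 = 0: acc unchanged = O
  bit 1 = 1: acc = O + (6, 10) = (6, 10)
  bit 2 = 1: acc = (6, 10) + (0, 7) = (4, 4)

6P = (4, 4)


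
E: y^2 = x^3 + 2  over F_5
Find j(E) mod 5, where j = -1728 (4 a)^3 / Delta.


Delta = -16(4 a^3 + 27 b^2) mod 5 = 2
-1728 * (4 a)^3 = -1728 * (4*0)^3 mod 5 = 0
j = 0 * 2^(-1) mod 5 = 0

j = 0 (mod 5)


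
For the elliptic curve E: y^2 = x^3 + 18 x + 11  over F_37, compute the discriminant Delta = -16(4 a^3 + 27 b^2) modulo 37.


4 a^3 + 27 b^2 = 4*18^3 + 27*11^2 = 23328 + 3267 = 26595
Delta = -16 * (26595) = -425520
Delta mod 37 = 17

Delta = 17 (mod 37)


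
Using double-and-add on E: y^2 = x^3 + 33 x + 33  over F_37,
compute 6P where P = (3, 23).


k = 6 = 110_2 (binary, LSB first: 011)
Double-and-add from P = (3, 23):
  bit 0 = 0: acc unchanged = O
  bit 1 = 1: acc = O + (22, 23) = (22, 23)
  bit 2 = 1: acc = (22, 23) + (23, 34) = (2, 12)

6P = (2, 12)


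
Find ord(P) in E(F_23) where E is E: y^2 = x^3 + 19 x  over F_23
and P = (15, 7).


Compute successive multiples of P until we hit O:
  1P = (15, 7)
  2P = (2, 0)
  3P = (15, 16)
  4P = O

ord(P) = 4


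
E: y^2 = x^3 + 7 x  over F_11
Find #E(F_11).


For each x in F_11, count y with y^2 = x^3 + 7 x + 0 mod 11:
  x = 0: RHS = 0, y in [0]  -> 1 point(s)
  x = 2: RHS = 0, y in [0]  -> 1 point(s)
  x = 3: RHS = 4, y in [2, 9]  -> 2 point(s)
  x = 4: RHS = 4, y in [2, 9]  -> 2 point(s)
  x = 6: RHS = 5, y in [4, 7]  -> 2 point(s)
  x = 9: RHS = 0, y in [0]  -> 1 point(s)
  x = 10: RHS = 3, y in [5, 6]  -> 2 point(s)
Affine points: 11. Add the point at infinity: total = 12.

#E(F_11) = 12


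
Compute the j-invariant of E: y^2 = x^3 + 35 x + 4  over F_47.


Delta = -16(4 a^3 + 27 b^2) mod 47 = 45
-1728 * (4 a)^3 = -1728 * (4*35)^3 mod 47 = 36
j = 36 * 45^(-1) mod 47 = 29

j = 29 (mod 47)


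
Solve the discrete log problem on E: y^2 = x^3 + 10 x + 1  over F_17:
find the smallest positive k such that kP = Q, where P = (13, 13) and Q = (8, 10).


Enumerate multiples of P until we hit Q = (8, 10):
  1P = (13, 13)
  2P = (0, 16)
  3P = (12, 9)
  4P = (8, 7)
  5P = (9, 2)
  6P = (10, 8)
  7P = (10, 9)
  8P = (9, 15)
  9P = (8, 10)
Match found at i = 9.

k = 9


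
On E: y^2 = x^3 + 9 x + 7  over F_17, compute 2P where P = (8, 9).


Doubling: s = (3 x1^2 + a) / (2 y1)
s = (3*8^2 + 9) / (2*9) mod 17 = 14
x3 = s^2 - 2 x1 mod 17 = 14^2 - 2*8 = 10
y3 = s (x1 - x3) - y1 mod 17 = 14 * (8 - 10) - 9 = 14

2P = (10, 14)


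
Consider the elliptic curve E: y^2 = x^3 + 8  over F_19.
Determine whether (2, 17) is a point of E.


Check whether y^2 = x^3 + 0 x + 8 (mod 19) for (x, y) = (2, 17).
LHS: y^2 = 17^2 mod 19 = 4
RHS: x^3 + 0 x + 8 = 2^3 + 0*2 + 8 mod 19 = 16
LHS != RHS

No, not on the curve


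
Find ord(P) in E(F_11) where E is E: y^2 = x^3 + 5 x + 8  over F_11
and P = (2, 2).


Compute successive multiples of P until we hit O:
  1P = (2, 2)
  2P = (1, 5)
  3P = (6, 10)
  4P = (7, 10)
  5P = (5, 2)
  6P = (4, 9)
  7P = (9, 1)
  8P = (9, 10)
  ... (continuing to 15P)
  15P = O

ord(P) = 15


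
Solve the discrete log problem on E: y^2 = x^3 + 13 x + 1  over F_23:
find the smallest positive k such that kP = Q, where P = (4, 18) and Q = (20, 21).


Enumerate multiples of P until we hit Q = (20, 21):
  1P = (4, 18)
  2P = (0, 22)
  3P = (20, 21)
Match found at i = 3.

k = 3


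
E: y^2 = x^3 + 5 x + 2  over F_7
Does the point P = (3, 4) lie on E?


Check whether y^2 = x^3 + 5 x + 2 (mod 7) for (x, y) = (3, 4).
LHS: y^2 = 4^2 mod 7 = 2
RHS: x^3 + 5 x + 2 = 3^3 + 5*3 + 2 mod 7 = 2
LHS = RHS

Yes, on the curve


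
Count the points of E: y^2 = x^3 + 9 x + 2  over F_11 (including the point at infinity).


For each x in F_11, count y with y^2 = x^3 + 9 x + 2 mod 11:
  x = 1: RHS = 1, y in [1, 10]  -> 2 point(s)
  x = 3: RHS = 1, y in [1, 10]  -> 2 point(s)
  x = 4: RHS = 3, y in [5, 6]  -> 2 point(s)
  x = 7: RHS = 1, y in [1, 10]  -> 2 point(s)
  x = 8: RHS = 3, y in [5, 6]  -> 2 point(s)
  x = 9: RHS = 9, y in [3, 8]  -> 2 point(s)
  x = 10: RHS = 3, y in [5, 6]  -> 2 point(s)
Affine points: 14. Add the point at infinity: total = 15.

#E(F_11) = 15


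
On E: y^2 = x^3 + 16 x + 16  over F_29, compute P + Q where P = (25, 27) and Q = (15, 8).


P != Q, so use the chord formula.
s = (y2 - y1) / (x2 - x1) = (10) / (19) mod 29 = 28
x3 = s^2 - x1 - x2 mod 29 = 28^2 - 25 - 15 = 19
y3 = s (x1 - x3) - y1 mod 29 = 28 * (25 - 19) - 27 = 25

P + Q = (19, 25)


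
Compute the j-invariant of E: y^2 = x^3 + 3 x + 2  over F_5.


Delta = -16(4 a^3 + 27 b^2) mod 5 = 4
-1728 * (4 a)^3 = -1728 * (4*3)^3 mod 5 = 1
j = 1 * 4^(-1) mod 5 = 4

j = 4 (mod 5)


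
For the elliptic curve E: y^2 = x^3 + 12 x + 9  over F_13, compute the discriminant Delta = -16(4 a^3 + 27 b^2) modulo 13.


4 a^3 + 27 b^2 = 4*12^3 + 27*9^2 = 6912 + 2187 = 9099
Delta = -16 * (9099) = -145584
Delta mod 13 = 3

Delta = 3 (mod 13)


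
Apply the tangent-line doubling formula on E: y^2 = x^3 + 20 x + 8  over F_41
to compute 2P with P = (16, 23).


Doubling: s = (3 x1^2 + a) / (2 y1)
s = (3*16^2 + 20) / (2*23) mod 41 = 10
x3 = s^2 - 2 x1 mod 41 = 10^2 - 2*16 = 27
y3 = s (x1 - x3) - y1 mod 41 = 10 * (16 - 27) - 23 = 31

2P = (27, 31)


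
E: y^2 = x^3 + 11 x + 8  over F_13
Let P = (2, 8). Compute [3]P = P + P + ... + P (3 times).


k = 3 = 11_2 (binary, LSB first: 11)
Double-and-add from P = (2, 8):
  bit 0 = 1: acc = O + (2, 8) = (2, 8)
  bit 1 = 1: acc = (2, 8) + (10, 0) = (2, 5)

3P = (2, 5)


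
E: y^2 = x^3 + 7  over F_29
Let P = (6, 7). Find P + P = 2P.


Doubling: s = (3 x1^2 + a) / (2 y1)
s = (3*6^2 + 0) / (2*7) mod 29 = 16
x3 = s^2 - 2 x1 mod 29 = 16^2 - 2*6 = 12
y3 = s (x1 - x3) - y1 mod 29 = 16 * (6 - 12) - 7 = 13

2P = (12, 13)


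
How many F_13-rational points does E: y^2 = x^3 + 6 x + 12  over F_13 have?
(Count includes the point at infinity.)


For each x in F_13, count y with y^2 = x^3 + 6 x + 12 mod 13:
  x = 0: RHS = 12, y in [5, 8]  -> 2 point(s)
  x = 4: RHS = 9, y in [3, 10]  -> 2 point(s)
  x = 6: RHS = 4, y in [2, 11]  -> 2 point(s)
  x = 8: RHS = 0, y in [0]  -> 1 point(s)
Affine points: 7. Add the point at infinity: total = 8.

#E(F_13) = 8


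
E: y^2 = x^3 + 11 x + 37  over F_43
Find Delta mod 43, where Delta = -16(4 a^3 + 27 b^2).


4 a^3 + 27 b^2 = 4*11^3 + 27*37^2 = 5324 + 36963 = 42287
Delta = -16 * (42287) = -676592
Delta mod 43 = 13

Delta = 13 (mod 43)


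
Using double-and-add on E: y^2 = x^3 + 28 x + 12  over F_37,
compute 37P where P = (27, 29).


k = 37 = 100101_2 (binary, LSB first: 101001)
Double-and-add from P = (27, 29):
  bit 0 = 1: acc = O + (27, 29) = (27, 29)
  bit 1 = 0: acc unchanged = (27, 29)
  bit 2 = 1: acc = (27, 29) + (14, 22) = (23, 13)
  bit 3 = 0: acc unchanged = (23, 13)
  bit 4 = 0: acc unchanged = (23, 13)
  bit 5 = 1: acc = (23, 13) + (15, 12) = (10, 21)

37P = (10, 21)


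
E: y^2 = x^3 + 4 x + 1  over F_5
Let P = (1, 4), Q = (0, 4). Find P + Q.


P != Q, so use the chord formula.
s = (y2 - y1) / (x2 - x1) = (0) / (4) mod 5 = 0
x3 = s^2 - x1 - x2 mod 5 = 0^2 - 1 - 0 = 4
y3 = s (x1 - x3) - y1 mod 5 = 0 * (1 - 4) - 4 = 1

P + Q = (4, 1)


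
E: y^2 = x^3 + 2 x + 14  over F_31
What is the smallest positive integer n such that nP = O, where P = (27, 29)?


Compute successive multiples of P until we hit O:
  1P = (27, 29)
  2P = (17, 1)
  3P = (6, 5)
  4P = (5, 5)
  5P = (13, 6)
  6P = (16, 9)
  7P = (20, 26)
  8P = (0, 18)
  ... (continuing to 23P)
  23P = O

ord(P) = 23


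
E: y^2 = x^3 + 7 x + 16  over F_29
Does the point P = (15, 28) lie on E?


Check whether y^2 = x^3 + 7 x + 16 (mod 29) for (x, y) = (15, 28).
LHS: y^2 = 28^2 mod 29 = 1
RHS: x^3 + 7 x + 16 = 15^3 + 7*15 + 16 mod 29 = 16
LHS != RHS

No, not on the curve


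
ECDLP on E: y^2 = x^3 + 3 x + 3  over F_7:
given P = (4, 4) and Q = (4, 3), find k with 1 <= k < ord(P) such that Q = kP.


Enumerate multiples of P until we hit Q = (4, 3):
  1P = (4, 4)
  2P = (3, 5)
  3P = (1, 0)
  4P = (3, 2)
  5P = (4, 3)
Match found at i = 5.

k = 5


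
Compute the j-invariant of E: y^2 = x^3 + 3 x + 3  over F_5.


Delta = -16(4 a^3 + 27 b^2) mod 5 = 4
-1728 * (4 a)^3 = -1728 * (4*3)^3 mod 5 = 1
j = 1 * 4^(-1) mod 5 = 4

j = 4 (mod 5)


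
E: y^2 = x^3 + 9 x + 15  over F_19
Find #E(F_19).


For each x in F_19, count y with y^2 = x^3 + 9 x + 15 mod 19:
  x = 1: RHS = 6, y in [5, 14]  -> 2 point(s)
  x = 4: RHS = 1, y in [1, 18]  -> 2 point(s)
  x = 6: RHS = 0, y in [0]  -> 1 point(s)
  x = 11: RHS = 1, y in [1, 18]  -> 2 point(s)
  x = 13: RHS = 11, y in [7, 12]  -> 2 point(s)
  x = 14: RHS = 16, y in [4, 15]  -> 2 point(s)
  x = 18: RHS = 5, y in [9, 10]  -> 2 point(s)
Affine points: 13. Add the point at infinity: total = 14.

#E(F_19) = 14


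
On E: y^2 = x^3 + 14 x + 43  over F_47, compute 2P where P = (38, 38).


Doubling: s = (3 x1^2 + a) / (2 y1)
s = (3*38^2 + 14) / (2*38) mod 47 = 4
x3 = s^2 - 2 x1 mod 47 = 4^2 - 2*38 = 34
y3 = s (x1 - x3) - y1 mod 47 = 4 * (38 - 34) - 38 = 25

2P = (34, 25)


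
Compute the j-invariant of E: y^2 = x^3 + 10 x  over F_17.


Delta = -16(4 a^3 + 27 b^2) mod 17 = 5
-1728 * (4 a)^3 = -1728 * (4*10)^3 mod 17 = 4
j = 4 * 5^(-1) mod 17 = 11

j = 11 (mod 17)


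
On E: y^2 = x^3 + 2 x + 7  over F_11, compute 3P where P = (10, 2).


k = 3 = 11_2 (binary, LSB first: 11)
Double-and-add from P = (10, 2):
  bit 0 = 1: acc = O + (10, 2) = (10, 2)
  bit 1 = 1: acc = (10, 2) + (7, 10) = (6, 2)

3P = (6, 2)


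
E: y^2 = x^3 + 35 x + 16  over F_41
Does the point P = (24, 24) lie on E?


Check whether y^2 = x^3 + 35 x + 16 (mod 41) for (x, y) = (24, 24).
LHS: y^2 = 24^2 mod 41 = 2
RHS: x^3 + 35 x + 16 = 24^3 + 35*24 + 16 mod 41 = 2
LHS = RHS

Yes, on the curve


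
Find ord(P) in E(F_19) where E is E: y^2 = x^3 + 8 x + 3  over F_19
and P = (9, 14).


Compute successive multiples of P until we hit O:
  1P = (9, 14)
  2P = (8, 16)
  3P = (6, 18)
  4P = (10, 0)
  5P = (6, 1)
  6P = (8, 3)
  7P = (9, 5)
  8P = O

ord(P) = 8


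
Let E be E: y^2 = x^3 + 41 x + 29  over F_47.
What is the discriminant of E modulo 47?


4 a^3 + 27 b^2 = 4*41^3 + 27*29^2 = 275684 + 22707 = 298391
Delta = -16 * (298391) = -4774256
Delta mod 47 = 4

Delta = 4 (mod 47)


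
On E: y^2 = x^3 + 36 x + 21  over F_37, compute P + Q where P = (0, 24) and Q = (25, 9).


P != Q, so use the chord formula.
s = (y2 - y1) / (x2 - x1) = (22) / (25) mod 37 = 29
x3 = s^2 - x1 - x2 mod 37 = 29^2 - 0 - 25 = 2
y3 = s (x1 - x3) - y1 mod 37 = 29 * (0 - 2) - 24 = 29

P + Q = (2, 29)


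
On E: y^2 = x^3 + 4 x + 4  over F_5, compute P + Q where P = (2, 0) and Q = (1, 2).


P != Q, so use the chord formula.
s = (y2 - y1) / (x2 - x1) = (2) / (4) mod 5 = 3
x3 = s^2 - x1 - x2 mod 5 = 3^2 - 2 - 1 = 1
y3 = s (x1 - x3) - y1 mod 5 = 3 * (2 - 1) - 0 = 3

P + Q = (1, 3)


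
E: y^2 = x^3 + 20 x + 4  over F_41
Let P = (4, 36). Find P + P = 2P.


Doubling: s = (3 x1^2 + a) / (2 y1)
s = (3*4^2 + 20) / (2*36) mod 41 = 26
x3 = s^2 - 2 x1 mod 41 = 26^2 - 2*4 = 12
y3 = s (x1 - x3) - y1 mod 41 = 26 * (4 - 12) - 36 = 2

2P = (12, 2)


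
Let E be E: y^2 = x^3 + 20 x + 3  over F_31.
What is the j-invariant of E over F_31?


Delta = -16(4 a^3 + 27 b^2) mod 31 = 14
-1728 * (4 a)^3 = -1728 * (4*20)^3 mod 31 = 1
j = 1 * 14^(-1) mod 31 = 20

j = 20 (mod 31)


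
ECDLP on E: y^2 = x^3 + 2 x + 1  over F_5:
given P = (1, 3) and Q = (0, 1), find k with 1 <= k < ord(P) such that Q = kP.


Enumerate multiples of P until we hit Q = (0, 1):
  1P = (1, 3)
  2P = (3, 2)
  3P = (0, 4)
  4P = (0, 1)
Match found at i = 4.

k = 4


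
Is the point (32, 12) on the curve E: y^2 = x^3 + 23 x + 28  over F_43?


Check whether y^2 = x^3 + 23 x + 28 (mod 43) for (x, y) = (32, 12).
LHS: y^2 = 12^2 mod 43 = 15
RHS: x^3 + 23 x + 28 = 32^3 + 23*32 + 28 mod 43 = 35
LHS != RHS

No, not on the curve


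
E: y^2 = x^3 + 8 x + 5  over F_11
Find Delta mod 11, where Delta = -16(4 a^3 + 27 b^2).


4 a^3 + 27 b^2 = 4*8^3 + 27*5^2 = 2048 + 675 = 2723
Delta = -16 * (2723) = -43568
Delta mod 11 = 3

Delta = 3 (mod 11)


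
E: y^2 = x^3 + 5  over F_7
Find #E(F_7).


For each x in F_7, count y with y^2 = x^3 + 0 x + 5 mod 7:
  x = 3: RHS = 4, y in [2, 5]  -> 2 point(s)
  x = 5: RHS = 4, y in [2, 5]  -> 2 point(s)
  x = 6: RHS = 4, y in [2, 5]  -> 2 point(s)
Affine points: 6. Add the point at infinity: total = 7.

#E(F_7) = 7


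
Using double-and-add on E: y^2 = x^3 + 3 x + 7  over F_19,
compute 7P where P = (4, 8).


k = 7 = 111_2 (binary, LSB first: 111)
Double-and-add from P = (4, 8):
  bit 0 = 1: acc = O + (4, 8) = (4, 8)
  bit 1 = 1: acc = (4, 8) + (15, 8) = (0, 11)
  bit 2 = 1: acc = (0, 11) + (12, 17) = (12, 2)

7P = (12, 2)


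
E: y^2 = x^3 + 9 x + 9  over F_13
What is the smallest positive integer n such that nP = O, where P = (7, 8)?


Compute successive multiples of P until we hit O:
  1P = (7, 8)
  2P = (12, 5)
  3P = (11, 10)
  4P = (5, 6)
  5P = (2, 10)
  6P = (0, 10)
  7P = (9, 0)
  8P = (0, 3)
  ... (continuing to 14P)
  14P = O

ord(P) = 14


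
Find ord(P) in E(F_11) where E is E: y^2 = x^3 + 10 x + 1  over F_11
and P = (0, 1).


Compute successive multiples of P until we hit O:
  1P = (0, 1)
  2P = (3, 6)
  3P = (1, 1)
  4P = (10, 10)
  5P = (5, 0)
  6P = (10, 1)
  7P = (1, 10)
  8P = (3, 5)
  ... (continuing to 10P)
  10P = O

ord(P) = 10


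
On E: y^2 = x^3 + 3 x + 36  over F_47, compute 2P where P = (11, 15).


Doubling: s = (3 x1^2 + a) / (2 y1)
s = (3*11^2 + 3) / (2*15) mod 47 = 31
x3 = s^2 - 2 x1 mod 47 = 31^2 - 2*11 = 46
y3 = s (x1 - x3) - y1 mod 47 = 31 * (11 - 46) - 15 = 28

2P = (46, 28)


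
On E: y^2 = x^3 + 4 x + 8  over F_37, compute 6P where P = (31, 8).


k = 6 = 110_2 (binary, LSB first: 011)
Double-and-add from P = (31, 8):
  bit 0 = 0: acc unchanged = O
  bit 1 = 1: acc = O + (24, 4) = (24, 4)
  bit 2 = 1: acc = (24, 4) + (10, 30) = (14, 25)

6P = (14, 25)


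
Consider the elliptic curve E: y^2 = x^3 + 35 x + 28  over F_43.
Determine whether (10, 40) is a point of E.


Check whether y^2 = x^3 + 35 x + 28 (mod 43) for (x, y) = (10, 40).
LHS: y^2 = 40^2 mod 43 = 9
RHS: x^3 + 35 x + 28 = 10^3 + 35*10 + 28 mod 43 = 2
LHS != RHS

No, not on the curve


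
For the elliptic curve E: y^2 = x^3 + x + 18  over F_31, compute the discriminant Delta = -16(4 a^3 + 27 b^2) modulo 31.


4 a^3 + 27 b^2 = 4*1^3 + 27*18^2 = 4 + 8748 = 8752
Delta = -16 * (8752) = -140032
Delta mod 31 = 26

Delta = 26 (mod 31)


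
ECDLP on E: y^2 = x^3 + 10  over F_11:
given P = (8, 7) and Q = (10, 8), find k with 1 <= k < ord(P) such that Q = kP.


Enumerate multiples of P until we hit Q = (10, 8):
  1P = (8, 7)
  2P = (10, 8)
Match found at i = 2.

k = 2


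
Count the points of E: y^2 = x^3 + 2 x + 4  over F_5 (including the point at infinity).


For each x in F_5, count y with y^2 = x^3 + 2 x + 4 mod 5:
  x = 0: RHS = 4, y in [2, 3]  -> 2 point(s)
  x = 2: RHS = 1, y in [1, 4]  -> 2 point(s)
  x = 4: RHS = 1, y in [1, 4]  -> 2 point(s)
Affine points: 6. Add the point at infinity: total = 7.

#E(F_5) = 7


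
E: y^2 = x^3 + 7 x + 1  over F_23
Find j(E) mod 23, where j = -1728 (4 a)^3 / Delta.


Delta = -16(4 a^3 + 27 b^2) mod 23 = 18
-1728 * (4 a)^3 = -1728 * (4*7)^3 mod 23 = 16
j = 16 * 18^(-1) mod 23 = 6

j = 6 (mod 23)


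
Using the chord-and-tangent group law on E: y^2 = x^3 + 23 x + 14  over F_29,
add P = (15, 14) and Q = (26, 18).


P != Q, so use the chord formula.
s = (y2 - y1) / (x2 - x1) = (4) / (11) mod 29 = 3
x3 = s^2 - x1 - x2 mod 29 = 3^2 - 15 - 26 = 26
y3 = s (x1 - x3) - y1 mod 29 = 3 * (15 - 26) - 14 = 11

P + Q = (26, 11)


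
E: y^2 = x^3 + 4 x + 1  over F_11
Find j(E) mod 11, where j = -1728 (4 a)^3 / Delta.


Delta = -16(4 a^3 + 27 b^2) mod 11 = 4
-1728 * (4 a)^3 = -1728 * (4*4)^3 mod 11 = 7
j = 7 * 4^(-1) mod 11 = 10

j = 10 (mod 11)


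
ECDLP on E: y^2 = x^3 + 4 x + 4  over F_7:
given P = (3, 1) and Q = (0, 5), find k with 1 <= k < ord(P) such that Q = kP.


Enumerate multiples of P until we hit Q = (0, 5):
  1P = (3, 1)
  2P = (5, 3)
  3P = (0, 2)
  4P = (1, 3)
  5P = (4, 0)
  6P = (1, 4)
  7P = (0, 5)
Match found at i = 7.

k = 7


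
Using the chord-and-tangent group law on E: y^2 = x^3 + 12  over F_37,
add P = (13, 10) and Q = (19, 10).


P != Q, so use the chord formula.
s = (y2 - y1) / (x2 - x1) = (0) / (6) mod 37 = 0
x3 = s^2 - x1 - x2 mod 37 = 0^2 - 13 - 19 = 5
y3 = s (x1 - x3) - y1 mod 37 = 0 * (13 - 5) - 10 = 27

P + Q = (5, 27)


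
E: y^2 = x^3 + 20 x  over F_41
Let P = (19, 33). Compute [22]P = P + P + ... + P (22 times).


k = 22 = 10110_2 (binary, LSB first: 01101)
Double-and-add from P = (19, 33):
  bit 0 = 0: acc unchanged = O
  bit 1 = 1: acc = O + (21, 28) = (21, 28)
  bit 2 = 1: acc = (21, 28) + (4, 29) = (37, 26)
  bit 3 = 0: acc unchanged = (37, 26)
  bit 4 = 1: acc = (37, 26) + (20, 35) = (4, 12)

22P = (4, 12)


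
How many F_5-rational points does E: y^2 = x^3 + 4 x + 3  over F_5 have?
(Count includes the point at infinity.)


For each x in F_5, count y with y^2 = x^3 + 4 x + 3 mod 5:
  x = 2: RHS = 4, y in [2, 3]  -> 2 point(s)
Affine points: 2. Add the point at infinity: total = 3.

#E(F_5) = 3


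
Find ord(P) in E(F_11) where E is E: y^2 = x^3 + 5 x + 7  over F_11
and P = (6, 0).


Compute successive multiples of P until we hit O:
  1P = (6, 0)
  2P = O

ord(P) = 2


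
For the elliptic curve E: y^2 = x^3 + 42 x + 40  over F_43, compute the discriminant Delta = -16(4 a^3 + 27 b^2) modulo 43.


4 a^3 + 27 b^2 = 4*42^3 + 27*40^2 = 296352 + 43200 = 339552
Delta = -16 * (339552) = -5432832
Delta mod 43 = 3

Delta = 3 (mod 43)


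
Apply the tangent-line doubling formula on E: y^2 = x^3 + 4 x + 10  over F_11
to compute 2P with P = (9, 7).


Doubling: s = (3 x1^2 + a) / (2 y1)
s = (3*9^2 + 4) / (2*7) mod 11 = 9
x3 = s^2 - 2 x1 mod 11 = 9^2 - 2*9 = 8
y3 = s (x1 - x3) - y1 mod 11 = 9 * (9 - 8) - 7 = 2

2P = (8, 2)


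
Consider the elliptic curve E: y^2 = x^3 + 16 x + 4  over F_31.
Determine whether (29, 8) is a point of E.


Check whether y^2 = x^3 + 16 x + 4 (mod 31) for (x, y) = (29, 8).
LHS: y^2 = 8^2 mod 31 = 2
RHS: x^3 + 16 x + 4 = 29^3 + 16*29 + 4 mod 31 = 26
LHS != RHS

No, not on the curve


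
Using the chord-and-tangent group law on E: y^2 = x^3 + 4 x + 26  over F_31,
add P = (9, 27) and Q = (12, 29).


P != Q, so use the chord formula.
s = (y2 - y1) / (x2 - x1) = (2) / (3) mod 31 = 11
x3 = s^2 - x1 - x2 mod 31 = 11^2 - 9 - 12 = 7
y3 = s (x1 - x3) - y1 mod 31 = 11 * (9 - 7) - 27 = 26

P + Q = (7, 26)


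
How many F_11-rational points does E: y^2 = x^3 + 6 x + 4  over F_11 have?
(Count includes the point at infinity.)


For each x in F_11, count y with y^2 = x^3 + 6 x + 4 mod 11:
  x = 0: RHS = 4, y in [2, 9]  -> 2 point(s)
  x = 1: RHS = 0, y in [0]  -> 1 point(s)
  x = 3: RHS = 5, y in [4, 7]  -> 2 point(s)
  x = 4: RHS = 4, y in [2, 9]  -> 2 point(s)
  x = 5: RHS = 5, y in [4, 7]  -> 2 point(s)
  x = 6: RHS = 3, y in [5, 6]  -> 2 point(s)
  x = 7: RHS = 4, y in [2, 9]  -> 2 point(s)
  x = 8: RHS = 3, y in [5, 6]  -> 2 point(s)
Affine points: 15. Add the point at infinity: total = 16.

#E(F_11) = 16


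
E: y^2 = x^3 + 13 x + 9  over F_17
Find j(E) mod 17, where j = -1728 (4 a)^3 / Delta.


Delta = -16(4 a^3 + 27 b^2) mod 17 = 10
-1728 * (4 a)^3 = -1728 * (4*13)^3 mod 17 = 6
j = 6 * 10^(-1) mod 17 = 4

j = 4 (mod 17)


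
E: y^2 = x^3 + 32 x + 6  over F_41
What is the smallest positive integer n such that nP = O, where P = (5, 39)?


Compute successive multiples of P until we hit O:
  1P = (5, 39)
  2P = (6, 39)
  3P = (30, 2)
  4P = (24, 17)
  5P = (13, 35)
  6P = (13, 6)
  7P = (24, 24)
  8P = (30, 39)
  ... (continuing to 11P)
  11P = O

ord(P) = 11


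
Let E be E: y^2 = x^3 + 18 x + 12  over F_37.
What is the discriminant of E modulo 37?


4 a^3 + 27 b^2 = 4*18^3 + 27*12^2 = 23328 + 3888 = 27216
Delta = -16 * (27216) = -435456
Delta mod 37 = 34

Delta = 34 (mod 37)


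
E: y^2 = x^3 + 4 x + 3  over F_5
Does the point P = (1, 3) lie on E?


Check whether y^2 = x^3 + 4 x + 3 (mod 5) for (x, y) = (1, 3).
LHS: y^2 = 3^2 mod 5 = 4
RHS: x^3 + 4 x + 3 = 1^3 + 4*1 + 3 mod 5 = 3
LHS != RHS

No, not on the curve


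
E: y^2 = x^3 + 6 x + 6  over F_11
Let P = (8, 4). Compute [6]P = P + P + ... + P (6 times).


k = 6 = 110_2 (binary, LSB first: 011)
Double-and-add from P = (8, 4):
  bit 0 = 0: acc unchanged = O
  bit 1 = 1: acc = O + (6, 7) = (6, 7)
  bit 2 = 1: acc = (6, 7) + (2, 2) = (8, 7)

6P = (8, 7)


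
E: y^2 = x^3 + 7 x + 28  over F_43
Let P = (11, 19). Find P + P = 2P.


Doubling: s = (3 x1^2 + a) / (2 y1)
s = (3*11^2 + 7) / (2*19) mod 43 = 12
x3 = s^2 - 2 x1 mod 43 = 12^2 - 2*11 = 36
y3 = s (x1 - x3) - y1 mod 43 = 12 * (11 - 36) - 19 = 25

2P = (36, 25)


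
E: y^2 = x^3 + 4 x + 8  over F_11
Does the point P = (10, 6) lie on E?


Check whether y^2 = x^3 + 4 x + 8 (mod 11) for (x, y) = (10, 6).
LHS: y^2 = 6^2 mod 11 = 3
RHS: x^3 + 4 x + 8 = 10^3 + 4*10 + 8 mod 11 = 3
LHS = RHS

Yes, on the curve


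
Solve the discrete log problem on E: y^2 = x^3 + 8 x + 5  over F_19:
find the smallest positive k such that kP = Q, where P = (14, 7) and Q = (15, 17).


Enumerate multiples of P until we hit Q = (15, 17):
  1P = (14, 7)
  2P = (15, 2)
  3P = (15, 17)
Match found at i = 3.

k = 3


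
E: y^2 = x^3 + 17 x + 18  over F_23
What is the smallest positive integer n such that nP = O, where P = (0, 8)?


Compute successive multiples of P until we hit O:
  1P = (0, 8)
  2P = (12, 8)
  3P = (11, 15)
  4P = (1, 6)
  5P = (3, 21)
  6P = (3, 2)
  7P = (1, 17)
  8P = (11, 8)
  ... (continuing to 11P)
  11P = O

ord(P) = 11


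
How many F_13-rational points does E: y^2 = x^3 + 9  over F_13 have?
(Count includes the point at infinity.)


For each x in F_13, count y with y^2 = x^3 + 0 x + 9 mod 13:
  x = 0: RHS = 9, y in [3, 10]  -> 2 point(s)
  x = 1: RHS = 10, y in [6, 7]  -> 2 point(s)
  x = 2: RHS = 4, y in [2, 11]  -> 2 point(s)
  x = 3: RHS = 10, y in [6, 7]  -> 2 point(s)
  x = 5: RHS = 4, y in [2, 11]  -> 2 point(s)
  x = 6: RHS = 4, y in [2, 11]  -> 2 point(s)
  x = 7: RHS = 1, y in [1, 12]  -> 2 point(s)
  x = 8: RHS = 1, y in [1, 12]  -> 2 point(s)
  x = 9: RHS = 10, y in [6, 7]  -> 2 point(s)
  x = 11: RHS = 1, y in [1, 12]  -> 2 point(s)
Affine points: 20. Add the point at infinity: total = 21.

#E(F_13) = 21


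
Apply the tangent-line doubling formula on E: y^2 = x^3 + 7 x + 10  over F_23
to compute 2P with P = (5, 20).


Doubling: s = (3 x1^2 + a) / (2 y1)
s = (3*5^2 + 7) / (2*20) mod 23 = 17
x3 = s^2 - 2 x1 mod 23 = 17^2 - 2*5 = 3
y3 = s (x1 - x3) - y1 mod 23 = 17 * (5 - 3) - 20 = 14

2P = (3, 14)


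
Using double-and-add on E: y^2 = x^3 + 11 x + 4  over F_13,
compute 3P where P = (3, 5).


k = 3 = 11_2 (binary, LSB first: 11)
Double-and-add from P = (3, 5):
  bit 0 = 1: acc = O + (3, 5) = (3, 5)
  bit 1 = 1: acc = (3, 5) + (10, 10) = (9, 0)

3P = (9, 0)


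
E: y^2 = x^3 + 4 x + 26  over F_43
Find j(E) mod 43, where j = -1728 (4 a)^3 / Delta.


Delta = -16(4 a^3 + 27 b^2) mod 43 = 13
-1728 * (4 a)^3 = -1728 * (4*4)^3 mod 43 = 41
j = 41 * 13^(-1) mod 43 = 23

j = 23 (mod 43)


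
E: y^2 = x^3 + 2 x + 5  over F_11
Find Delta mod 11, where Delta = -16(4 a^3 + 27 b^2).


4 a^3 + 27 b^2 = 4*2^3 + 27*5^2 = 32 + 675 = 707
Delta = -16 * (707) = -11312
Delta mod 11 = 7

Delta = 7 (mod 11)


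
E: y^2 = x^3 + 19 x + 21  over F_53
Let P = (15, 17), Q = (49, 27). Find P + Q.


P != Q, so use the chord formula.
s = (y2 - y1) / (x2 - x1) = (10) / (34) mod 53 = 19
x3 = s^2 - x1 - x2 mod 53 = 19^2 - 15 - 49 = 32
y3 = s (x1 - x3) - y1 mod 53 = 19 * (15 - 32) - 17 = 31

P + Q = (32, 31)


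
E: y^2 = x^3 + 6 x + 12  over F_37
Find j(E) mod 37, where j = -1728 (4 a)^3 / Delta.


Delta = -16(4 a^3 + 27 b^2) mod 37 = 3
-1728 * (4 a)^3 = -1728 * (4*6)^3 mod 37 = 31
j = 31 * 3^(-1) mod 37 = 35

j = 35 (mod 37)


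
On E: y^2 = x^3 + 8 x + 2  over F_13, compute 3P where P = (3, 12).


k = 3 = 11_2 (binary, LSB first: 11)
Double-and-add from P = (3, 12):
  bit 0 = 1: acc = O + (3, 12) = (3, 12)
  bit 1 = 1: acc = (3, 12) + (11, 11) = (11, 2)

3P = (11, 2)


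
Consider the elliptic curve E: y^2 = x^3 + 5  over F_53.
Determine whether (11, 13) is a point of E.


Check whether y^2 = x^3 + 0 x + 5 (mod 53) for (x, y) = (11, 13).
LHS: y^2 = 13^2 mod 53 = 10
RHS: x^3 + 0 x + 5 = 11^3 + 0*11 + 5 mod 53 = 11
LHS != RHS

No, not on the curve


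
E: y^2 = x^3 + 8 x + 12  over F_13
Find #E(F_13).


For each x in F_13, count y with y^2 = x^3 + 8 x + 12 mod 13:
  x = 0: RHS = 12, y in [5, 8]  -> 2 point(s)
  x = 2: RHS = 10, y in [6, 7]  -> 2 point(s)
  x = 4: RHS = 4, y in [2, 11]  -> 2 point(s)
  x = 6: RHS = 3, y in [4, 9]  -> 2 point(s)
  x = 8: RHS = 3, y in [4, 9]  -> 2 point(s)
  x = 10: RHS = 0, y in [0]  -> 1 point(s)
  x = 11: RHS = 1, y in [1, 12]  -> 2 point(s)
  x = 12: RHS = 3, y in [4, 9]  -> 2 point(s)
Affine points: 15. Add the point at infinity: total = 16.

#E(F_13) = 16


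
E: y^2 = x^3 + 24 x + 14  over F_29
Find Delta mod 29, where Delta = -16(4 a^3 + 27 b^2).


4 a^3 + 27 b^2 = 4*24^3 + 27*14^2 = 55296 + 5292 = 60588
Delta = -16 * (60588) = -969408
Delta mod 29 = 4

Delta = 4 (mod 29)


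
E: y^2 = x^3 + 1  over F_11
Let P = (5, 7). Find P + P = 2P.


Doubling: s = (3 x1^2 + a) / (2 y1)
s = (3*5^2 + 0) / (2*7) mod 11 = 3
x3 = s^2 - 2 x1 mod 11 = 3^2 - 2*5 = 10
y3 = s (x1 - x3) - y1 mod 11 = 3 * (5 - 10) - 7 = 0

2P = (10, 0)


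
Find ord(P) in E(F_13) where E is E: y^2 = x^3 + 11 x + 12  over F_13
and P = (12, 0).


Compute successive multiples of P until we hit O:
  1P = (12, 0)
  2P = O

ord(P) = 2
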